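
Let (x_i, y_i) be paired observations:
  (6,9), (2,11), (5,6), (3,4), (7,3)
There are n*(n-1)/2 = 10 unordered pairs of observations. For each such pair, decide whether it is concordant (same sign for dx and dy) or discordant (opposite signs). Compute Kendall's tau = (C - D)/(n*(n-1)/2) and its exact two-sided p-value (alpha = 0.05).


Step 1: Enumerate the 10 unordered pairs (i,j) with i<j and classify each by sign(x_j-x_i) * sign(y_j-y_i).
  (1,2):dx=-4,dy=+2->D; (1,3):dx=-1,dy=-3->C; (1,4):dx=-3,dy=-5->C; (1,5):dx=+1,dy=-6->D
  (2,3):dx=+3,dy=-5->D; (2,4):dx=+1,dy=-7->D; (2,5):dx=+5,dy=-8->D; (3,4):dx=-2,dy=-2->C
  (3,5):dx=+2,dy=-3->D; (4,5):dx=+4,dy=-1->D
Step 2: C = 3, D = 7, total pairs = 10.
Step 3: tau = (C - D)/(n(n-1)/2) = (3 - 7)/10 = -0.400000.
Step 4: Exact two-sided p-value (enumerate n! = 120 permutations of y under H0): p = 0.483333.
Step 5: alpha = 0.05. fail to reject H0.

tau_b = -0.4000 (C=3, D=7), p = 0.483333, fail to reject H0.


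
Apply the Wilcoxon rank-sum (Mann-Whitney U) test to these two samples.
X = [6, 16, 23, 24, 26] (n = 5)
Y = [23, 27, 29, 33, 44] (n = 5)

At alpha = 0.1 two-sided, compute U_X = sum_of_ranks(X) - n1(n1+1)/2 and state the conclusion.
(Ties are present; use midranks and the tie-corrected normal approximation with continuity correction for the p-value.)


Step 1: Combine and sort all 10 observations; assign midranks.
sorted (value, group): (6,X), (16,X), (23,X), (23,Y), (24,X), (26,X), (27,Y), (29,Y), (33,Y), (44,Y)
ranks: 6->1, 16->2, 23->3.5, 23->3.5, 24->5, 26->6, 27->7, 29->8, 33->9, 44->10
Step 2: Rank sum for X: R1 = 1 + 2 + 3.5 + 5 + 6 = 17.5.
Step 3: U_X = R1 - n1(n1+1)/2 = 17.5 - 5*6/2 = 17.5 - 15 = 2.5.
       U_Y = n1*n2 - U_X = 25 - 2.5 = 22.5.
Step 4: Ties are present, so use the tie-corrected normal approximation (with continuity correction) for the p-value.
Step 5: p-value = 0.046533; compare to alpha = 0.1. reject H0.

U_X = 2.5, p = 0.046533, reject H0 at alpha = 0.1.


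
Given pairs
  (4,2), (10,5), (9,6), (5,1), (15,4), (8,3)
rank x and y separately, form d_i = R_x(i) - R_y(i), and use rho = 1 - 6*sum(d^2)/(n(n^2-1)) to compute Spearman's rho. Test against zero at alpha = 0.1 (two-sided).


Step 1: Rank x and y separately (midranks; no ties here).
rank(x): 4->1, 10->5, 9->4, 5->2, 15->6, 8->3
rank(y): 2->2, 5->5, 6->6, 1->1, 4->4, 3->3
Step 2: d_i = R_x(i) - R_y(i); compute d_i^2.
  (1-2)^2=1, (5-5)^2=0, (4-6)^2=4, (2-1)^2=1, (6-4)^2=4, (3-3)^2=0
sum(d^2) = 10.
Step 3: rho = 1 - 6*10 / (6*(6^2 - 1)) = 1 - 60/210 = 0.714286.
Step 4: Under H0, t = rho * sqrt((n-2)/(1-rho^2)) = 2.0412 ~ t(4).
Step 5: Two-sided p-value from the t-distribution with 4 df = 0.110787.
Step 6: alpha = 0.1. fail to reject H0.

rho = 0.7143, p = 0.110787, fail to reject H0 at alpha = 0.1.


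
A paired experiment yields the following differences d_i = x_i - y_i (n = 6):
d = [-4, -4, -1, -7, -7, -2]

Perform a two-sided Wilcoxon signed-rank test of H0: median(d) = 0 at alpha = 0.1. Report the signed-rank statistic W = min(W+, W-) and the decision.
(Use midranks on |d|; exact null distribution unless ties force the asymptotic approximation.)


Step 1: Drop any zero differences (none here) and take |d_i|.
|d| = [4, 4, 1, 7, 7, 2]
Step 2: Midrank |d_i| (ties get averaged ranks).
ranks: |4|->3.5, |4|->3.5, |1|->1, |7|->5.5, |7|->5.5, |2|->2
Step 3: Attach original signs; sum ranks with positive sign and with negative sign.
W+ = 0 = 0
W- = 3.5 + 3.5 + 1 + 5.5 + 5.5 + 2 = 21
(Check: W+ + W- = 21 should equal n(n+1)/2 = 21.)
Step 4: Test statistic W = min(W+, W-) = 0.
Step 5: Ties in |d|, so use the tie-corrected normal approximation.
        E[W] = n(n+1)/4 = 6*7/4 = 10.5.
        Tie groups: |d|=4 (t=2), |d|=7 (t=2); sum(t^3 - t) = 12.
        Var[W] = n(n+1)(2n+1)/24 - sum(t^3-t)/48 = 546/24 - 12/48 = 22.5.
        z = (W - E[W]) / sqrt(Var[W]) = (0 - 10.5) / 4.7434 = -2.2136.
        Two-sided p = 2*Phi(z) = 0.026857.
Step 6: alpha = 0.1. reject H0.

W+ = 0, W- = 21, W = min = 0, p = 0.026857, reject H0.


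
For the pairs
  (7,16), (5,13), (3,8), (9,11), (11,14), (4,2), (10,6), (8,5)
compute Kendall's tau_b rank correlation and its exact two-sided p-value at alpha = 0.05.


Step 1: Enumerate the 28 unordered pairs (i,j) with i<j and classify each by sign(x_j-x_i) * sign(y_j-y_i).
  (1,2):dx=-2,dy=-3->C; (1,3):dx=-4,dy=-8->C; (1,4):dx=+2,dy=-5->D; (1,5):dx=+4,dy=-2->D
  (1,6):dx=-3,dy=-14->C; (1,7):dx=+3,dy=-10->D; (1,8):dx=+1,dy=-11->D; (2,3):dx=-2,dy=-5->C
  (2,4):dx=+4,dy=-2->D; (2,5):dx=+6,dy=+1->C; (2,6):dx=-1,dy=-11->C; (2,7):dx=+5,dy=-7->D
  (2,8):dx=+3,dy=-8->D; (3,4):dx=+6,dy=+3->C; (3,5):dx=+8,dy=+6->C; (3,6):dx=+1,dy=-6->D
  (3,7):dx=+7,dy=-2->D; (3,8):dx=+5,dy=-3->D; (4,5):dx=+2,dy=+3->C; (4,6):dx=-5,dy=-9->C
  (4,7):dx=+1,dy=-5->D; (4,8):dx=-1,dy=-6->C; (5,6):dx=-7,dy=-12->C; (5,7):dx=-1,dy=-8->C
  (5,8):dx=-3,dy=-9->C; (6,7):dx=+6,dy=+4->C; (6,8):dx=+4,dy=+3->C; (7,8):dx=-2,dy=-1->C
Step 2: C = 17, D = 11, total pairs = 28.
Step 3: tau = (C - D)/(n(n-1)/2) = (17 - 11)/28 = 0.214286.
Step 4: Exact two-sided p-value (enumerate n! = 40320 permutations of y under H0): p = 0.548413.
Step 5: alpha = 0.05. fail to reject H0.

tau_b = 0.2143 (C=17, D=11), p = 0.548413, fail to reject H0.


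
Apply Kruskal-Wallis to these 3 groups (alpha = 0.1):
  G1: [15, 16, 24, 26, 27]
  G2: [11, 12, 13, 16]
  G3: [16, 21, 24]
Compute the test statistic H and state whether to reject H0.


Step 1: Combine all N = 12 observations and assign midranks.
sorted (value, group, rank): (11,G2,1), (12,G2,2), (13,G2,3), (15,G1,4), (16,G1,6), (16,G2,6), (16,G3,6), (21,G3,8), (24,G1,9.5), (24,G3,9.5), (26,G1,11), (27,G1,12)
Step 2: Sum ranks within each group.
R_1 = 42.5 (n_1 = 5)
R_2 = 12 (n_2 = 4)
R_3 = 23.5 (n_3 = 3)
Step 3: H = 12/(N(N+1)) * sum(R_i^2/n_i) - 3(N+1)
     = 12/(12*13) * (42.5^2/5 + 12^2/4 + 23.5^2/3) - 3*13
     = 0.076923 * 581.333 - 39
     = 5.717949.
Step 4: Ties present; correction factor C = 1 - 30/(12^3 - 12) = 0.982517. Corrected H = 5.717949 / 0.982517 = 5.819692.
Step 5: Under H0, H ~ chi^2(2); p-value = 0.054484.
Step 6: alpha = 0.1. reject H0.

H = 5.8197, df = 2, p = 0.054484, reject H0.


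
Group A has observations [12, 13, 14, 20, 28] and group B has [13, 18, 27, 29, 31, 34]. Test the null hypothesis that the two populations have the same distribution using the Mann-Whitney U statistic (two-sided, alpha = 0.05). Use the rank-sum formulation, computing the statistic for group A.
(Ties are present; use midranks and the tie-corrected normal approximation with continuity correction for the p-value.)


Step 1: Combine and sort all 11 observations; assign midranks.
sorted (value, group): (12,X), (13,X), (13,Y), (14,X), (18,Y), (20,X), (27,Y), (28,X), (29,Y), (31,Y), (34,Y)
ranks: 12->1, 13->2.5, 13->2.5, 14->4, 18->5, 20->6, 27->7, 28->8, 29->9, 31->10, 34->11
Step 2: Rank sum for X: R1 = 1 + 2.5 + 4 + 6 + 8 = 21.5.
Step 3: U_X = R1 - n1(n1+1)/2 = 21.5 - 5*6/2 = 21.5 - 15 = 6.5.
       U_Y = n1*n2 - U_X = 30 - 6.5 = 23.5.
Step 4: Ties are present, so use the tie-corrected normal approximation (with continuity correction) for the p-value.
Step 5: p-value = 0.143215; compare to alpha = 0.05. fail to reject H0.

U_X = 6.5, p = 0.143215, fail to reject H0 at alpha = 0.05.


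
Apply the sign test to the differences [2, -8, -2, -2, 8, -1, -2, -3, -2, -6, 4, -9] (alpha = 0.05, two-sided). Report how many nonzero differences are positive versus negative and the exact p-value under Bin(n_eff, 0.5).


Step 1: Discard zero differences. Original n = 12; n_eff = number of nonzero differences = 12.
Nonzero differences (with sign): +2, -8, -2, -2, +8, -1, -2, -3, -2, -6, +4, -9
Step 2: Count signs: positive = 3, negative = 9.
Step 3: Under H0: P(positive) = 0.5, so the number of positives S ~ Bin(12, 0.5).
Step 4: Two-sided exact p-value = sum of Bin(12,0.5) probabilities at or below the observed probability = 0.145996.
Step 5: alpha = 0.05. fail to reject H0.

n_eff = 12, pos = 3, neg = 9, p = 0.145996, fail to reject H0.


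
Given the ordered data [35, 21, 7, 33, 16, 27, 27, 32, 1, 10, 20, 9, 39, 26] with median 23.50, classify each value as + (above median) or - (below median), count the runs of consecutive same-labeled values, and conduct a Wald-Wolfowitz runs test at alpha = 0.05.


Step 1: Compute median = 23.50; label A = above, B = below.
Labels in order: ABBABAAABBBBAA  (n_A = 7, n_B = 7)
Step 2: Count runs R = 7.
Step 3: Under H0 (random ordering), E[R] = 2*n_A*n_B/(n_A+n_B) + 1 = 2*7*7/14 + 1 = 8.0000.
        Var[R] = 2*n_A*n_B*(2*n_A*n_B - n_A - n_B) / ((n_A+n_B)^2 * (n_A+n_B-1)) = 8232/2548 = 3.2308.
        SD[R] = 1.7974.
Step 4: Continuity-corrected z = (R + 0.5 - E[R]) / SD[R] = (7 + 0.5 - 8.0000) / 1.7974 = -0.2782.
Step 5: Two-sided p-value via normal approximation = 2*(1 - Phi(|z|)) = 0.780879.
Step 6: alpha = 0.05. fail to reject H0.

R = 7, z = -0.2782, p = 0.780879, fail to reject H0.


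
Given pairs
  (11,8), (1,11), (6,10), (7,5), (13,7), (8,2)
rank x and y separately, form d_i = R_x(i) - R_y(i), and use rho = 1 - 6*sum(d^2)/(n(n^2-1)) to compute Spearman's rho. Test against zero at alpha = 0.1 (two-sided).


Step 1: Rank x and y separately (midranks; no ties here).
rank(x): 11->5, 1->1, 6->2, 7->3, 13->6, 8->4
rank(y): 8->4, 11->6, 10->5, 5->2, 7->3, 2->1
Step 2: d_i = R_x(i) - R_y(i); compute d_i^2.
  (5-4)^2=1, (1-6)^2=25, (2-5)^2=9, (3-2)^2=1, (6-3)^2=9, (4-1)^2=9
sum(d^2) = 54.
Step 3: rho = 1 - 6*54 / (6*(6^2 - 1)) = 1 - 324/210 = -0.542857.
Step 4: Under H0, t = rho * sqrt((n-2)/(1-rho^2)) = -1.2928 ~ t(4).
Step 5: Two-sided p-value from the t-distribution with 4 df = 0.265703.
Step 6: alpha = 0.1. fail to reject H0.

rho = -0.5429, p = 0.265703, fail to reject H0 at alpha = 0.1.


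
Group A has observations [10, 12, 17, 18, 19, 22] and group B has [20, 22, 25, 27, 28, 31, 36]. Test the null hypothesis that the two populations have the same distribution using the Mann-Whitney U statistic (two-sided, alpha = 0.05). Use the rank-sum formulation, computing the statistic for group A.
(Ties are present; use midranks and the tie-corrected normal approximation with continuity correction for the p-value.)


Step 1: Combine and sort all 13 observations; assign midranks.
sorted (value, group): (10,X), (12,X), (17,X), (18,X), (19,X), (20,Y), (22,X), (22,Y), (25,Y), (27,Y), (28,Y), (31,Y), (36,Y)
ranks: 10->1, 12->2, 17->3, 18->4, 19->5, 20->6, 22->7.5, 22->7.5, 25->9, 27->10, 28->11, 31->12, 36->13
Step 2: Rank sum for X: R1 = 1 + 2 + 3 + 4 + 5 + 7.5 = 22.5.
Step 3: U_X = R1 - n1(n1+1)/2 = 22.5 - 6*7/2 = 22.5 - 21 = 1.5.
       U_Y = n1*n2 - U_X = 42 - 1.5 = 40.5.
Step 4: Ties are present, so use the tie-corrected normal approximation (with continuity correction) for the p-value.
Step 5: p-value = 0.006567; compare to alpha = 0.05. reject H0.

U_X = 1.5, p = 0.006567, reject H0 at alpha = 0.05.


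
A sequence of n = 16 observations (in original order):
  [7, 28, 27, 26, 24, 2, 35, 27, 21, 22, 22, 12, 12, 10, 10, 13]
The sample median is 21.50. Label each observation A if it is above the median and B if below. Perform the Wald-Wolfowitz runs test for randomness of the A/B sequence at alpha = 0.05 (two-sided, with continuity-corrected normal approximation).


Step 1: Compute median = 21.50; label A = above, B = below.
Labels in order: BAAAABAABAABBBBB  (n_A = 8, n_B = 8)
Step 2: Count runs R = 7.
Step 3: Under H0 (random ordering), E[R] = 2*n_A*n_B/(n_A+n_B) + 1 = 2*8*8/16 + 1 = 9.0000.
        Var[R] = 2*n_A*n_B*(2*n_A*n_B - n_A - n_B) / ((n_A+n_B)^2 * (n_A+n_B-1)) = 14336/3840 = 3.7333.
        SD[R] = 1.9322.
Step 4: Continuity-corrected z = (R + 0.5 - E[R]) / SD[R] = (7 + 0.5 - 9.0000) / 1.9322 = -0.7763.
Step 5: Two-sided p-value via normal approximation = 2*(1 - Phi(|z|)) = 0.437558.
Step 6: alpha = 0.05. fail to reject H0.

R = 7, z = -0.7763, p = 0.437558, fail to reject H0.


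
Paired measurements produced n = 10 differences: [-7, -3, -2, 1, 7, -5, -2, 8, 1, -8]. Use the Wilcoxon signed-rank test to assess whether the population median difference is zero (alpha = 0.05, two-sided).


Step 1: Drop any zero differences (none here) and take |d_i|.
|d| = [7, 3, 2, 1, 7, 5, 2, 8, 1, 8]
Step 2: Midrank |d_i| (ties get averaged ranks).
ranks: |7|->7.5, |3|->5, |2|->3.5, |1|->1.5, |7|->7.5, |5|->6, |2|->3.5, |8|->9.5, |1|->1.5, |8|->9.5
Step 3: Attach original signs; sum ranks with positive sign and with negative sign.
W+ = 1.5 + 7.5 + 9.5 + 1.5 = 20
W- = 7.5 + 5 + 3.5 + 6 + 3.5 + 9.5 = 35
(Check: W+ + W- = 55 should equal n(n+1)/2 = 55.)
Step 4: Test statistic W = min(W+, W-) = 20.
Step 5: Ties in |d|, so use the tie-corrected normal approximation.
        E[W] = n(n+1)/4 = 10*11/4 = 27.5.
        Tie groups: |d|=1 (t=2), |d|=2 (t=2), |d|=7 (t=2), |d|=8 (t=2); sum(t^3 - t) = 24.
        Var[W] = n(n+1)(2n+1)/24 - sum(t^3-t)/48 = 2310/24 - 24/48 = 95.75.
        z = (W - E[W]) / sqrt(Var[W]) = (20 - 27.5) / 9.7852 = -0.7665.
        Two-sided p = 2*Phi(z) = 0.443400.
Step 6: alpha = 0.05. fail to reject H0.

W+ = 20, W- = 35, W = min = 20, p = 0.443400, fail to reject H0.


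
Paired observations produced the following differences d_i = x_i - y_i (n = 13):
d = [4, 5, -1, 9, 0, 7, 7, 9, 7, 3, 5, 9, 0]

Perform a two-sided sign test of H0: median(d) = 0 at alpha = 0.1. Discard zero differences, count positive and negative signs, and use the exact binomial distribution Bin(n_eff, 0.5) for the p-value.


Step 1: Discard zero differences. Original n = 13; n_eff = number of nonzero differences = 11.
Nonzero differences (with sign): +4, +5, -1, +9, +7, +7, +9, +7, +3, +5, +9
Step 2: Count signs: positive = 10, negative = 1.
Step 3: Under H0: P(positive) = 0.5, so the number of positives S ~ Bin(11, 0.5).
Step 4: Two-sided exact p-value = sum of Bin(11,0.5) probabilities at or below the observed probability = 0.011719.
Step 5: alpha = 0.1. reject H0.

n_eff = 11, pos = 10, neg = 1, p = 0.011719, reject H0.


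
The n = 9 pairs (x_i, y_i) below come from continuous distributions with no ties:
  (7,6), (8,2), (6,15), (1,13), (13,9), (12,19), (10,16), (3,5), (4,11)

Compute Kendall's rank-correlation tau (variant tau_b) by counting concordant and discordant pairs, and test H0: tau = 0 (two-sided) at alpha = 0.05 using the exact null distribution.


Step 1: Enumerate the 36 unordered pairs (i,j) with i<j and classify each by sign(x_j-x_i) * sign(y_j-y_i).
  (1,2):dx=+1,dy=-4->D; (1,3):dx=-1,dy=+9->D; (1,4):dx=-6,dy=+7->D; (1,5):dx=+6,dy=+3->C
  (1,6):dx=+5,dy=+13->C; (1,7):dx=+3,dy=+10->C; (1,8):dx=-4,dy=-1->C; (1,9):dx=-3,dy=+5->D
  (2,3):dx=-2,dy=+13->D; (2,4):dx=-7,dy=+11->D; (2,5):dx=+5,dy=+7->C; (2,6):dx=+4,dy=+17->C
  (2,7):dx=+2,dy=+14->C; (2,8):dx=-5,dy=+3->D; (2,9):dx=-4,dy=+9->D; (3,4):dx=-5,dy=-2->C
  (3,5):dx=+7,dy=-6->D; (3,6):dx=+6,dy=+4->C; (3,7):dx=+4,dy=+1->C; (3,8):dx=-3,dy=-10->C
  (3,9):dx=-2,dy=-4->C; (4,5):dx=+12,dy=-4->D; (4,6):dx=+11,dy=+6->C; (4,7):dx=+9,dy=+3->C
  (4,8):dx=+2,dy=-8->D; (4,9):dx=+3,dy=-2->D; (5,6):dx=-1,dy=+10->D; (5,7):dx=-3,dy=+7->D
  (5,8):dx=-10,dy=-4->C; (5,9):dx=-9,dy=+2->D; (6,7):dx=-2,dy=-3->C; (6,8):dx=-9,dy=-14->C
  (6,9):dx=-8,dy=-8->C; (7,8):dx=-7,dy=-11->C; (7,9):dx=-6,dy=-5->C; (8,9):dx=+1,dy=+6->C
Step 2: C = 21, D = 15, total pairs = 36.
Step 3: tau = (C - D)/(n(n-1)/2) = (21 - 15)/36 = 0.166667.
Step 4: Exact two-sided p-value (enumerate n! = 362880 permutations of y under H0): p = 0.612202.
Step 5: alpha = 0.05. fail to reject H0.

tau_b = 0.1667 (C=21, D=15), p = 0.612202, fail to reject H0.


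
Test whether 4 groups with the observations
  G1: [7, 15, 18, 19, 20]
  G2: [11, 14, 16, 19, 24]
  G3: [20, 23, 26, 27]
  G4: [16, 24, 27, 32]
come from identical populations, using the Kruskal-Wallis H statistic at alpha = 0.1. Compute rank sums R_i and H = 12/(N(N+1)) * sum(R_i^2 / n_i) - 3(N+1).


Step 1: Combine all N = 18 observations and assign midranks.
sorted (value, group, rank): (7,G1,1), (11,G2,2), (14,G2,3), (15,G1,4), (16,G2,5.5), (16,G4,5.5), (18,G1,7), (19,G1,8.5), (19,G2,8.5), (20,G1,10.5), (20,G3,10.5), (23,G3,12), (24,G2,13.5), (24,G4,13.5), (26,G3,15), (27,G3,16.5), (27,G4,16.5), (32,G4,18)
Step 2: Sum ranks within each group.
R_1 = 31 (n_1 = 5)
R_2 = 32.5 (n_2 = 5)
R_3 = 54 (n_3 = 4)
R_4 = 53.5 (n_4 = 4)
Step 3: H = 12/(N(N+1)) * sum(R_i^2/n_i) - 3(N+1)
     = 12/(18*19) * (31^2/5 + 32.5^2/5 + 54^2/4 + 53.5^2/4) - 3*19
     = 0.035088 * 1848.01 - 57
     = 7.842544.
Step 4: Ties present; correction factor C = 1 - 30/(18^3 - 18) = 0.994840. Corrected H = 7.842544 / 0.994840 = 7.883221.
Step 5: Under H0, H ~ chi^2(3); p-value = 0.048488.
Step 6: alpha = 0.1. reject H0.

H = 7.8832, df = 3, p = 0.048488, reject H0.


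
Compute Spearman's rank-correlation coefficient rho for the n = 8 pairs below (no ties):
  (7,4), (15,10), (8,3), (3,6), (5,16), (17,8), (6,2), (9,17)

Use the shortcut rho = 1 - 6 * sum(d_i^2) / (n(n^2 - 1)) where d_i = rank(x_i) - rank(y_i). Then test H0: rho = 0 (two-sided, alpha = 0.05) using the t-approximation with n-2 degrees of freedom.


Step 1: Rank x and y separately (midranks; no ties here).
rank(x): 7->4, 15->7, 8->5, 3->1, 5->2, 17->8, 6->3, 9->6
rank(y): 4->3, 10->6, 3->2, 6->4, 16->7, 8->5, 2->1, 17->8
Step 2: d_i = R_x(i) - R_y(i); compute d_i^2.
  (4-3)^2=1, (7-6)^2=1, (5-2)^2=9, (1-4)^2=9, (2-7)^2=25, (8-5)^2=9, (3-1)^2=4, (6-8)^2=4
sum(d^2) = 62.
Step 3: rho = 1 - 6*62 / (8*(8^2 - 1)) = 1 - 372/504 = 0.261905.
Step 4: Under H0, t = rho * sqrt((n-2)/(1-rho^2)) = 0.6647 ~ t(6).
Step 5: Two-sided p-value from the t-distribution with 6 df = 0.530923.
Step 6: alpha = 0.05. fail to reject H0.

rho = 0.2619, p = 0.530923, fail to reject H0 at alpha = 0.05.


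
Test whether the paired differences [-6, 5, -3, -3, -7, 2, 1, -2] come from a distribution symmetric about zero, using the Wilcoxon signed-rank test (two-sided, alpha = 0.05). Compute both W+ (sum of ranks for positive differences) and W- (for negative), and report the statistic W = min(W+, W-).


Step 1: Drop any zero differences (none here) and take |d_i|.
|d| = [6, 5, 3, 3, 7, 2, 1, 2]
Step 2: Midrank |d_i| (ties get averaged ranks).
ranks: |6|->7, |5|->6, |3|->4.5, |3|->4.5, |7|->8, |2|->2.5, |1|->1, |2|->2.5
Step 3: Attach original signs; sum ranks with positive sign and with negative sign.
W+ = 6 + 2.5 + 1 = 9.5
W- = 7 + 4.5 + 4.5 + 8 + 2.5 = 26.5
(Check: W+ + W- = 36 should equal n(n+1)/2 = 36.)
Step 4: Test statistic W = min(W+, W-) = 9.5.
Step 5: Ties in |d|, so use the tie-corrected normal approximation.
        E[W] = n(n+1)/4 = 8*9/4 = 18.
        Tie groups: |d|=2 (t=2), |d|=3 (t=2); sum(t^3 - t) = 12.
        Var[W] = n(n+1)(2n+1)/24 - sum(t^3-t)/48 = 1224/24 - 12/48 = 50.75.
        z = (W - E[W]) / sqrt(Var[W]) = (9.5 - 18) / 7.1239 = -1.1932.
        Two-sided p = 2*Phi(z) = 0.232804.
Step 6: alpha = 0.05. fail to reject H0.

W+ = 9.5, W- = 26.5, W = min = 9.5, p = 0.232804, fail to reject H0.


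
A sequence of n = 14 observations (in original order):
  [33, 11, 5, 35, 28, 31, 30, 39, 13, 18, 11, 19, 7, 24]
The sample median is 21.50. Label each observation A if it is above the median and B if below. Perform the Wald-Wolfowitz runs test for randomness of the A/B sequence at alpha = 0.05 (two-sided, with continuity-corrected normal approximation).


Step 1: Compute median = 21.50; label A = above, B = below.
Labels in order: ABBAAAAABBBBBA  (n_A = 7, n_B = 7)
Step 2: Count runs R = 5.
Step 3: Under H0 (random ordering), E[R] = 2*n_A*n_B/(n_A+n_B) + 1 = 2*7*7/14 + 1 = 8.0000.
        Var[R] = 2*n_A*n_B*(2*n_A*n_B - n_A - n_B) / ((n_A+n_B)^2 * (n_A+n_B-1)) = 8232/2548 = 3.2308.
        SD[R] = 1.7974.
Step 4: Continuity-corrected z = (R + 0.5 - E[R]) / SD[R] = (5 + 0.5 - 8.0000) / 1.7974 = -1.3909.
Step 5: Two-sided p-value via normal approximation = 2*(1 - Phi(|z|)) = 0.164264.
Step 6: alpha = 0.05. fail to reject H0.

R = 5, z = -1.3909, p = 0.164264, fail to reject H0.


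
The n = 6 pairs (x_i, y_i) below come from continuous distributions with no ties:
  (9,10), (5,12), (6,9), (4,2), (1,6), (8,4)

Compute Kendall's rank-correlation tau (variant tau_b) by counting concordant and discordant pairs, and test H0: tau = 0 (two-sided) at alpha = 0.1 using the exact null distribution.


Step 1: Enumerate the 15 unordered pairs (i,j) with i<j and classify each by sign(x_j-x_i) * sign(y_j-y_i).
  (1,2):dx=-4,dy=+2->D; (1,3):dx=-3,dy=-1->C; (1,4):dx=-5,dy=-8->C; (1,5):dx=-8,dy=-4->C
  (1,6):dx=-1,dy=-6->C; (2,3):dx=+1,dy=-3->D; (2,4):dx=-1,dy=-10->C; (2,5):dx=-4,dy=-6->C
  (2,6):dx=+3,dy=-8->D; (3,4):dx=-2,dy=-7->C; (3,5):dx=-5,dy=-3->C; (3,6):dx=+2,dy=-5->D
  (4,5):dx=-3,dy=+4->D; (4,6):dx=+4,dy=+2->C; (5,6):dx=+7,dy=-2->D
Step 2: C = 9, D = 6, total pairs = 15.
Step 3: tau = (C - D)/(n(n-1)/2) = (9 - 6)/15 = 0.200000.
Step 4: Exact two-sided p-value (enumerate n! = 720 permutations of y under H0): p = 0.719444.
Step 5: alpha = 0.1. fail to reject H0.

tau_b = 0.2000 (C=9, D=6), p = 0.719444, fail to reject H0.


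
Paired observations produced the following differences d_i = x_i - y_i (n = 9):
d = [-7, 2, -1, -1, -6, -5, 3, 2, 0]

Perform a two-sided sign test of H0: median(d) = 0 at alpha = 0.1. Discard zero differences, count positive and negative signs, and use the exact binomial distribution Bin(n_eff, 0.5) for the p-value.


Step 1: Discard zero differences. Original n = 9; n_eff = number of nonzero differences = 8.
Nonzero differences (with sign): -7, +2, -1, -1, -6, -5, +3, +2
Step 2: Count signs: positive = 3, negative = 5.
Step 3: Under H0: P(positive) = 0.5, so the number of positives S ~ Bin(8, 0.5).
Step 4: Two-sided exact p-value = sum of Bin(8,0.5) probabilities at or below the observed probability = 0.726562.
Step 5: alpha = 0.1. fail to reject H0.

n_eff = 8, pos = 3, neg = 5, p = 0.726562, fail to reject H0.


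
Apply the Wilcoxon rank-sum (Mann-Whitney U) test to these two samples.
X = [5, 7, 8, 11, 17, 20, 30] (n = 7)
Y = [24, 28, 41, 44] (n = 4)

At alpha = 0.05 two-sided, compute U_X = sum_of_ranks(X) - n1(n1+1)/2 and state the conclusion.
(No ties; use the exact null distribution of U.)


Step 1: Combine and sort all 11 observations; assign midranks.
sorted (value, group): (5,X), (7,X), (8,X), (11,X), (17,X), (20,X), (24,Y), (28,Y), (30,X), (41,Y), (44,Y)
ranks: 5->1, 7->2, 8->3, 11->4, 17->5, 20->6, 24->7, 28->8, 30->9, 41->10, 44->11
Step 2: Rank sum for X: R1 = 1 + 2 + 3 + 4 + 5 + 6 + 9 = 30.
Step 3: U_X = R1 - n1(n1+1)/2 = 30 - 7*8/2 = 30 - 28 = 2.
       U_Y = n1*n2 - U_X = 28 - 2 = 26.
Step 4: No ties, so the exact null distribution of U (based on enumerating the C(11,7) = 330 equally likely rank assignments) gives the two-sided p-value.
Step 5: p-value = 0.024242; compare to alpha = 0.05. reject H0.

U_X = 2, p = 0.024242, reject H0 at alpha = 0.05.


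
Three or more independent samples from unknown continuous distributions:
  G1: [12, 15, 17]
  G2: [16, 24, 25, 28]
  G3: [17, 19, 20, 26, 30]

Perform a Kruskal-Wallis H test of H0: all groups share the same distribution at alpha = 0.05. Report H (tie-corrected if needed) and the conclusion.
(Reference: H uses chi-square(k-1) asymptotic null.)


Step 1: Combine all N = 12 observations and assign midranks.
sorted (value, group, rank): (12,G1,1), (15,G1,2), (16,G2,3), (17,G1,4.5), (17,G3,4.5), (19,G3,6), (20,G3,7), (24,G2,8), (25,G2,9), (26,G3,10), (28,G2,11), (30,G3,12)
Step 2: Sum ranks within each group.
R_1 = 7.5 (n_1 = 3)
R_2 = 31 (n_2 = 4)
R_3 = 39.5 (n_3 = 5)
Step 3: H = 12/(N(N+1)) * sum(R_i^2/n_i) - 3(N+1)
     = 12/(12*13) * (7.5^2/3 + 31^2/4 + 39.5^2/5) - 3*13
     = 0.076923 * 571.05 - 39
     = 4.926923.
Step 4: Ties present; correction factor C = 1 - 6/(12^3 - 12) = 0.996503. Corrected H = 4.926923 / 0.996503 = 4.944211.
Step 5: Under H0, H ~ chi^2(2); p-value = 0.084407.
Step 6: alpha = 0.05. fail to reject H0.

H = 4.9442, df = 2, p = 0.084407, fail to reject H0.


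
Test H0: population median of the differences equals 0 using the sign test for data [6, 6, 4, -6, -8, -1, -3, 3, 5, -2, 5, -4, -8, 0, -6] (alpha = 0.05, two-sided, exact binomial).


Step 1: Discard zero differences. Original n = 15; n_eff = number of nonzero differences = 14.
Nonzero differences (with sign): +6, +6, +4, -6, -8, -1, -3, +3, +5, -2, +5, -4, -8, -6
Step 2: Count signs: positive = 6, negative = 8.
Step 3: Under H0: P(positive) = 0.5, so the number of positives S ~ Bin(14, 0.5).
Step 4: Two-sided exact p-value = sum of Bin(14,0.5) probabilities at or below the observed probability = 0.790527.
Step 5: alpha = 0.05. fail to reject H0.

n_eff = 14, pos = 6, neg = 8, p = 0.790527, fail to reject H0.


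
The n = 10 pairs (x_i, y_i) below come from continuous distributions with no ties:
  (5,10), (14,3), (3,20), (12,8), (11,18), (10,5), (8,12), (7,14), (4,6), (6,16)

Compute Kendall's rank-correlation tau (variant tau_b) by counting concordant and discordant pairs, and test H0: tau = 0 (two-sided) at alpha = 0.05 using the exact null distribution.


Step 1: Enumerate the 45 unordered pairs (i,j) with i<j and classify each by sign(x_j-x_i) * sign(y_j-y_i).
  (1,2):dx=+9,dy=-7->D; (1,3):dx=-2,dy=+10->D; (1,4):dx=+7,dy=-2->D; (1,5):dx=+6,dy=+8->C
  (1,6):dx=+5,dy=-5->D; (1,7):dx=+3,dy=+2->C; (1,8):dx=+2,dy=+4->C; (1,9):dx=-1,dy=-4->C
  (1,10):dx=+1,dy=+6->C; (2,3):dx=-11,dy=+17->D; (2,4):dx=-2,dy=+5->D; (2,5):dx=-3,dy=+15->D
  (2,6):dx=-4,dy=+2->D; (2,7):dx=-6,dy=+9->D; (2,8):dx=-7,dy=+11->D; (2,9):dx=-10,dy=+3->D
  (2,10):dx=-8,dy=+13->D; (3,4):dx=+9,dy=-12->D; (3,5):dx=+8,dy=-2->D; (3,6):dx=+7,dy=-15->D
  (3,7):dx=+5,dy=-8->D; (3,8):dx=+4,dy=-6->D; (3,9):dx=+1,dy=-14->D; (3,10):dx=+3,dy=-4->D
  (4,5):dx=-1,dy=+10->D; (4,6):dx=-2,dy=-3->C; (4,7):dx=-4,dy=+4->D; (4,8):dx=-5,dy=+6->D
  (4,9):dx=-8,dy=-2->C; (4,10):dx=-6,dy=+8->D; (5,6):dx=-1,dy=-13->C; (5,7):dx=-3,dy=-6->C
  (5,8):dx=-4,dy=-4->C; (5,9):dx=-7,dy=-12->C; (5,10):dx=-5,dy=-2->C; (6,7):dx=-2,dy=+7->D
  (6,8):dx=-3,dy=+9->D; (6,9):dx=-6,dy=+1->D; (6,10):dx=-4,dy=+11->D; (7,8):dx=-1,dy=+2->D
  (7,9):dx=-4,dy=-6->C; (7,10):dx=-2,dy=+4->D; (8,9):dx=-3,dy=-8->C; (8,10):dx=-1,dy=+2->D
  (9,10):dx=+2,dy=+10->C
Step 2: C = 15, D = 30, total pairs = 45.
Step 3: tau = (C - D)/(n(n-1)/2) = (15 - 30)/45 = -0.333333.
Step 4: Exact two-sided p-value (enumerate n! = 3628800 permutations of y under H0): p = 0.216373.
Step 5: alpha = 0.05. fail to reject H0.

tau_b = -0.3333 (C=15, D=30), p = 0.216373, fail to reject H0.


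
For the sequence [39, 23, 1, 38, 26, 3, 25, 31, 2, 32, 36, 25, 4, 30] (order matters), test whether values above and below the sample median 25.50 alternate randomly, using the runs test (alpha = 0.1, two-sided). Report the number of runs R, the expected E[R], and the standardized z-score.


Step 1: Compute median = 25.50; label A = above, B = below.
Labels in order: ABBAABBABAABBA  (n_A = 7, n_B = 7)
Step 2: Count runs R = 9.
Step 3: Under H0 (random ordering), E[R] = 2*n_A*n_B/(n_A+n_B) + 1 = 2*7*7/14 + 1 = 8.0000.
        Var[R] = 2*n_A*n_B*(2*n_A*n_B - n_A - n_B) / ((n_A+n_B)^2 * (n_A+n_B-1)) = 8232/2548 = 3.2308.
        SD[R] = 1.7974.
Step 4: Continuity-corrected z = (R - 0.5 - E[R]) / SD[R] = (9 - 0.5 - 8.0000) / 1.7974 = 0.2782.
Step 5: Two-sided p-value via normal approximation = 2*(1 - Phi(|z|)) = 0.780879.
Step 6: alpha = 0.1. fail to reject H0.

R = 9, z = 0.2782, p = 0.780879, fail to reject H0.


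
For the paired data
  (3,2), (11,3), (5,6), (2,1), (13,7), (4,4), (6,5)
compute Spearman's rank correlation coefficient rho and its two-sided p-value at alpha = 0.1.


Step 1: Rank x and y separately (midranks; no ties here).
rank(x): 3->2, 11->6, 5->4, 2->1, 13->7, 4->3, 6->5
rank(y): 2->2, 3->3, 6->6, 1->1, 7->7, 4->4, 5->5
Step 2: d_i = R_x(i) - R_y(i); compute d_i^2.
  (2-2)^2=0, (6-3)^2=9, (4-6)^2=4, (1-1)^2=0, (7-7)^2=0, (3-4)^2=1, (5-5)^2=0
sum(d^2) = 14.
Step 3: rho = 1 - 6*14 / (7*(7^2 - 1)) = 1 - 84/336 = 0.750000.
Step 4: Under H0, t = rho * sqrt((n-2)/(1-rho^2)) = 2.5355 ~ t(5).
Step 5: Two-sided p-value from the t-distribution with 5 df = 0.052181.
Step 6: alpha = 0.1. reject H0.

rho = 0.7500, p = 0.052181, reject H0 at alpha = 0.1.


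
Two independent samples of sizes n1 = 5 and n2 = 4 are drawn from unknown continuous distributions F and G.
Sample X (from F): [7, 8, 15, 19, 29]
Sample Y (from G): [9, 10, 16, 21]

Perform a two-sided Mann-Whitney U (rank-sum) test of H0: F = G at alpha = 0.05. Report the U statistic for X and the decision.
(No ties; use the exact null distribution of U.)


Step 1: Combine and sort all 9 observations; assign midranks.
sorted (value, group): (7,X), (8,X), (9,Y), (10,Y), (15,X), (16,Y), (19,X), (21,Y), (29,X)
ranks: 7->1, 8->2, 9->3, 10->4, 15->5, 16->6, 19->7, 21->8, 29->9
Step 2: Rank sum for X: R1 = 1 + 2 + 5 + 7 + 9 = 24.
Step 3: U_X = R1 - n1(n1+1)/2 = 24 - 5*6/2 = 24 - 15 = 9.
       U_Y = n1*n2 - U_X = 20 - 9 = 11.
Step 4: No ties, so the exact null distribution of U (based on enumerating the C(9,5) = 126 equally likely rank assignments) gives the two-sided p-value.
Step 5: p-value = 0.904762; compare to alpha = 0.05. fail to reject H0.

U_X = 9, p = 0.904762, fail to reject H0 at alpha = 0.05.


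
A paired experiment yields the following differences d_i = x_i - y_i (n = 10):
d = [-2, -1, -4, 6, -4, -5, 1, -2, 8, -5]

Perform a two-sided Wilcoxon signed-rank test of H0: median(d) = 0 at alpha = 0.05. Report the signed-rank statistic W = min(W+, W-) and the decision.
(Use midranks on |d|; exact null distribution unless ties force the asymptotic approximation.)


Step 1: Drop any zero differences (none here) and take |d_i|.
|d| = [2, 1, 4, 6, 4, 5, 1, 2, 8, 5]
Step 2: Midrank |d_i| (ties get averaged ranks).
ranks: |2|->3.5, |1|->1.5, |4|->5.5, |6|->9, |4|->5.5, |5|->7.5, |1|->1.5, |2|->3.5, |8|->10, |5|->7.5
Step 3: Attach original signs; sum ranks with positive sign and with negative sign.
W+ = 9 + 1.5 + 10 = 20.5
W- = 3.5 + 1.5 + 5.5 + 5.5 + 7.5 + 3.5 + 7.5 = 34.5
(Check: W+ + W- = 55 should equal n(n+1)/2 = 55.)
Step 4: Test statistic W = min(W+, W-) = 20.5.
Step 5: Ties in |d|, so use the tie-corrected normal approximation.
        E[W] = n(n+1)/4 = 10*11/4 = 27.5.
        Tie groups: |d|=1 (t=2), |d|=2 (t=2), |d|=4 (t=2), |d|=5 (t=2); sum(t^3 - t) = 24.
        Var[W] = n(n+1)(2n+1)/24 - sum(t^3-t)/48 = 2310/24 - 24/48 = 95.75.
        z = (W - E[W]) / sqrt(Var[W]) = (20.5 - 27.5) / 9.7852 = -0.7154.
        Two-sided p = 2*Phi(z) = 0.474383.
Step 6: alpha = 0.05. fail to reject H0.

W+ = 20.5, W- = 34.5, W = min = 20.5, p = 0.474383, fail to reject H0.


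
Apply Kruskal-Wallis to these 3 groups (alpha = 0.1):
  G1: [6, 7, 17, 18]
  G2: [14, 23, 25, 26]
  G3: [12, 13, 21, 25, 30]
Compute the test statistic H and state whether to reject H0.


Step 1: Combine all N = 13 observations and assign midranks.
sorted (value, group, rank): (6,G1,1), (7,G1,2), (12,G3,3), (13,G3,4), (14,G2,5), (17,G1,6), (18,G1,7), (21,G3,8), (23,G2,9), (25,G2,10.5), (25,G3,10.5), (26,G2,12), (30,G3,13)
Step 2: Sum ranks within each group.
R_1 = 16 (n_1 = 4)
R_2 = 36.5 (n_2 = 4)
R_3 = 38.5 (n_3 = 5)
Step 3: H = 12/(N(N+1)) * sum(R_i^2/n_i) - 3(N+1)
     = 12/(13*14) * (16^2/4 + 36.5^2/4 + 38.5^2/5) - 3*14
     = 0.065934 * 693.513 - 42
     = 3.726099.
Step 4: Ties present; correction factor C = 1 - 6/(13^3 - 13) = 0.997253. Corrected H = 3.726099 / 0.997253 = 3.736364.
Step 5: Under H0, H ~ chi^2(2); p-value = 0.154404.
Step 6: alpha = 0.1. fail to reject H0.

H = 3.7364, df = 2, p = 0.154404, fail to reject H0.


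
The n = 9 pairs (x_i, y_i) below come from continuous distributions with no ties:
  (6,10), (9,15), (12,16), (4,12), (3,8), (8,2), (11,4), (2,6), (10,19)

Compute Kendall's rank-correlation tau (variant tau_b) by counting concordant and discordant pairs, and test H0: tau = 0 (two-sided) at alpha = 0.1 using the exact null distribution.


Step 1: Enumerate the 36 unordered pairs (i,j) with i<j and classify each by sign(x_j-x_i) * sign(y_j-y_i).
  (1,2):dx=+3,dy=+5->C; (1,3):dx=+6,dy=+6->C; (1,4):dx=-2,dy=+2->D; (1,5):dx=-3,dy=-2->C
  (1,6):dx=+2,dy=-8->D; (1,7):dx=+5,dy=-6->D; (1,8):dx=-4,dy=-4->C; (1,9):dx=+4,dy=+9->C
  (2,3):dx=+3,dy=+1->C; (2,4):dx=-5,dy=-3->C; (2,5):dx=-6,dy=-7->C; (2,6):dx=-1,dy=-13->C
  (2,7):dx=+2,dy=-11->D; (2,8):dx=-7,dy=-9->C; (2,9):dx=+1,dy=+4->C; (3,4):dx=-8,dy=-4->C
  (3,5):dx=-9,dy=-8->C; (3,6):dx=-4,dy=-14->C; (3,7):dx=-1,dy=-12->C; (3,8):dx=-10,dy=-10->C
  (3,9):dx=-2,dy=+3->D; (4,5):dx=-1,dy=-4->C; (4,6):dx=+4,dy=-10->D; (4,7):dx=+7,dy=-8->D
  (4,8):dx=-2,dy=-6->C; (4,9):dx=+6,dy=+7->C; (5,6):dx=+5,dy=-6->D; (5,7):dx=+8,dy=-4->D
  (5,8):dx=-1,dy=-2->C; (5,9):dx=+7,dy=+11->C; (6,7):dx=+3,dy=+2->C; (6,8):dx=-6,dy=+4->D
  (6,9):dx=+2,dy=+17->C; (7,8):dx=-9,dy=+2->D; (7,9):dx=-1,dy=+15->D; (8,9):dx=+8,dy=+13->C
Step 2: C = 24, D = 12, total pairs = 36.
Step 3: tau = (C - D)/(n(n-1)/2) = (24 - 12)/36 = 0.333333.
Step 4: Exact two-sided p-value (enumerate n! = 362880 permutations of y under H0): p = 0.259518.
Step 5: alpha = 0.1. fail to reject H0.

tau_b = 0.3333 (C=24, D=12), p = 0.259518, fail to reject H0.


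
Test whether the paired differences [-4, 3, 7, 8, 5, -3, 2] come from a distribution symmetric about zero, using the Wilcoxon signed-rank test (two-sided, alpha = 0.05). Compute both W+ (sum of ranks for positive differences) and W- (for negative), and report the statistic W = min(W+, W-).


Step 1: Drop any zero differences (none here) and take |d_i|.
|d| = [4, 3, 7, 8, 5, 3, 2]
Step 2: Midrank |d_i| (ties get averaged ranks).
ranks: |4|->4, |3|->2.5, |7|->6, |8|->7, |5|->5, |3|->2.5, |2|->1
Step 3: Attach original signs; sum ranks with positive sign and with negative sign.
W+ = 2.5 + 6 + 7 + 5 + 1 = 21.5
W- = 4 + 2.5 = 6.5
(Check: W+ + W- = 28 should equal n(n+1)/2 = 28.)
Step 4: Test statistic W = min(W+, W-) = 6.5.
Step 5: Ties in |d|, so use the tie-corrected normal approximation.
        E[W] = n(n+1)/4 = 7*8/4 = 14.
        Tie groups: |d|=3 (t=2); sum(t^3 - t) = 6.
        Var[W] = n(n+1)(2n+1)/24 - sum(t^3-t)/48 = 840/24 - 6/48 = 34.875.
        z = (W - E[W]) / sqrt(Var[W]) = (6.5 - 14) / 5.9055 = -1.2700.
        Two-sided p = 2*Phi(z) = 0.204084.
Step 6: alpha = 0.05. fail to reject H0.

W+ = 21.5, W- = 6.5, W = min = 6.5, p = 0.204084, fail to reject H0.


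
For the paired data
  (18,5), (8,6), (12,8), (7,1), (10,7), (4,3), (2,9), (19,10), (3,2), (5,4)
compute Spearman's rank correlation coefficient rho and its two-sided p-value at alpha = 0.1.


Step 1: Rank x and y separately (midranks; no ties here).
rank(x): 18->9, 8->6, 12->8, 7->5, 10->7, 4->3, 2->1, 19->10, 3->2, 5->4
rank(y): 5->5, 6->6, 8->8, 1->1, 7->7, 3->3, 9->9, 10->10, 2->2, 4->4
Step 2: d_i = R_x(i) - R_y(i); compute d_i^2.
  (9-5)^2=16, (6-6)^2=0, (8-8)^2=0, (5-1)^2=16, (7-7)^2=0, (3-3)^2=0, (1-9)^2=64, (10-10)^2=0, (2-2)^2=0, (4-4)^2=0
sum(d^2) = 96.
Step 3: rho = 1 - 6*96 / (10*(10^2 - 1)) = 1 - 576/990 = 0.418182.
Step 4: Under H0, t = rho * sqrt((n-2)/(1-rho^2)) = 1.3021 ~ t(8).
Step 5: Two-sided p-value from the t-distribution with 8 df = 0.229113.
Step 6: alpha = 0.1. fail to reject H0.

rho = 0.4182, p = 0.229113, fail to reject H0 at alpha = 0.1.


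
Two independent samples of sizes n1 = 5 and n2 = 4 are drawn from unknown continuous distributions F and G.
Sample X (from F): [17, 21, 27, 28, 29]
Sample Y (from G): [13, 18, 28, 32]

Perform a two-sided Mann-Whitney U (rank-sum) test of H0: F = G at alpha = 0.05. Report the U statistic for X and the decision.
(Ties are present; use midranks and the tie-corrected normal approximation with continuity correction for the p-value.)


Step 1: Combine and sort all 9 observations; assign midranks.
sorted (value, group): (13,Y), (17,X), (18,Y), (21,X), (27,X), (28,X), (28,Y), (29,X), (32,Y)
ranks: 13->1, 17->2, 18->3, 21->4, 27->5, 28->6.5, 28->6.5, 29->8, 32->9
Step 2: Rank sum for X: R1 = 2 + 4 + 5 + 6.5 + 8 = 25.5.
Step 3: U_X = R1 - n1(n1+1)/2 = 25.5 - 5*6/2 = 25.5 - 15 = 10.5.
       U_Y = n1*n2 - U_X = 20 - 10.5 = 9.5.
Step 4: Ties are present, so use the tie-corrected normal approximation (with continuity correction) for the p-value.
Step 5: p-value = 1.000000; compare to alpha = 0.05. fail to reject H0.

U_X = 10.5, p = 1.000000, fail to reject H0 at alpha = 0.05.


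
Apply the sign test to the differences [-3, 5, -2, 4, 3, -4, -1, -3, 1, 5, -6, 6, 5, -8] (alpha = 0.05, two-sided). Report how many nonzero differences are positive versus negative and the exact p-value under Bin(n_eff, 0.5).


Step 1: Discard zero differences. Original n = 14; n_eff = number of nonzero differences = 14.
Nonzero differences (with sign): -3, +5, -2, +4, +3, -4, -1, -3, +1, +5, -6, +6, +5, -8
Step 2: Count signs: positive = 7, negative = 7.
Step 3: Under H0: P(positive) = 0.5, so the number of positives S ~ Bin(14, 0.5).
Step 4: Two-sided exact p-value = sum of Bin(14,0.5) probabilities at or below the observed probability = 1.000000.
Step 5: alpha = 0.05. fail to reject H0.

n_eff = 14, pos = 7, neg = 7, p = 1.000000, fail to reject H0.


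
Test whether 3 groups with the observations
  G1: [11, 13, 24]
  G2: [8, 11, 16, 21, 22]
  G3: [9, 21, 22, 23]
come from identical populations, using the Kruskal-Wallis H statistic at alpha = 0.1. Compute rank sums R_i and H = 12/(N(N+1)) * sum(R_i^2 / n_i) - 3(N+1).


Step 1: Combine all N = 12 observations and assign midranks.
sorted (value, group, rank): (8,G2,1), (9,G3,2), (11,G1,3.5), (11,G2,3.5), (13,G1,5), (16,G2,6), (21,G2,7.5), (21,G3,7.5), (22,G2,9.5), (22,G3,9.5), (23,G3,11), (24,G1,12)
Step 2: Sum ranks within each group.
R_1 = 20.5 (n_1 = 3)
R_2 = 27.5 (n_2 = 5)
R_3 = 30 (n_3 = 4)
Step 3: H = 12/(N(N+1)) * sum(R_i^2/n_i) - 3(N+1)
     = 12/(12*13) * (20.5^2/3 + 27.5^2/5 + 30^2/4) - 3*13
     = 0.076923 * 516.333 - 39
     = 0.717949.
Step 4: Ties present; correction factor C = 1 - 18/(12^3 - 12) = 0.989510. Corrected H = 0.717949 / 0.989510 = 0.725559.
Step 5: Under H0, H ~ chi^2(2); p-value = 0.695740.
Step 6: alpha = 0.1. fail to reject H0.

H = 0.7256, df = 2, p = 0.695740, fail to reject H0.


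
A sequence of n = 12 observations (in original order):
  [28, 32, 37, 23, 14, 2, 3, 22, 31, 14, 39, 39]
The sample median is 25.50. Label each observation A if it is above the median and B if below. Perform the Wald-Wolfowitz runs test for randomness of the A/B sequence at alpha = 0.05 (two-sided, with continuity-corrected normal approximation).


Step 1: Compute median = 25.50; label A = above, B = below.
Labels in order: AAABBBBBABAA  (n_A = 6, n_B = 6)
Step 2: Count runs R = 5.
Step 3: Under H0 (random ordering), E[R] = 2*n_A*n_B/(n_A+n_B) + 1 = 2*6*6/12 + 1 = 7.0000.
        Var[R] = 2*n_A*n_B*(2*n_A*n_B - n_A - n_B) / ((n_A+n_B)^2 * (n_A+n_B-1)) = 4320/1584 = 2.7273.
        SD[R] = 1.6514.
Step 4: Continuity-corrected z = (R + 0.5 - E[R]) / SD[R] = (5 + 0.5 - 7.0000) / 1.6514 = -0.9083.
Step 5: Two-sided p-value via normal approximation = 2*(1 - Phi(|z|)) = 0.363722.
Step 6: alpha = 0.05. fail to reject H0.

R = 5, z = -0.9083, p = 0.363722, fail to reject H0.


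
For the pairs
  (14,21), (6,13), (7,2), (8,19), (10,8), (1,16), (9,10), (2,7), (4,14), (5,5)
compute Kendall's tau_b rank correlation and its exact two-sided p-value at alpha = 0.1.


Step 1: Enumerate the 45 unordered pairs (i,j) with i<j and classify each by sign(x_j-x_i) * sign(y_j-y_i).
  (1,2):dx=-8,dy=-8->C; (1,3):dx=-7,dy=-19->C; (1,4):dx=-6,dy=-2->C; (1,5):dx=-4,dy=-13->C
  (1,6):dx=-13,dy=-5->C; (1,7):dx=-5,dy=-11->C; (1,8):dx=-12,dy=-14->C; (1,9):dx=-10,dy=-7->C
  (1,10):dx=-9,dy=-16->C; (2,3):dx=+1,dy=-11->D; (2,4):dx=+2,dy=+6->C; (2,5):dx=+4,dy=-5->D
  (2,6):dx=-5,dy=+3->D; (2,7):dx=+3,dy=-3->D; (2,8):dx=-4,dy=-6->C; (2,9):dx=-2,dy=+1->D
  (2,10):dx=-1,dy=-8->C; (3,4):dx=+1,dy=+17->C; (3,5):dx=+3,dy=+6->C; (3,6):dx=-6,dy=+14->D
  (3,7):dx=+2,dy=+8->C; (3,8):dx=-5,dy=+5->D; (3,9):dx=-3,dy=+12->D; (3,10):dx=-2,dy=+3->D
  (4,5):dx=+2,dy=-11->D; (4,6):dx=-7,dy=-3->C; (4,7):dx=+1,dy=-9->D; (4,8):dx=-6,dy=-12->C
  (4,9):dx=-4,dy=-5->C; (4,10):dx=-3,dy=-14->C; (5,6):dx=-9,dy=+8->D; (5,7):dx=-1,dy=+2->D
  (5,8):dx=-8,dy=-1->C; (5,9):dx=-6,dy=+6->D; (5,10):dx=-5,dy=-3->C; (6,7):dx=+8,dy=-6->D
  (6,8):dx=+1,dy=-9->D; (6,9):dx=+3,dy=-2->D; (6,10):dx=+4,dy=-11->D; (7,8):dx=-7,dy=-3->C
  (7,9):dx=-5,dy=+4->D; (7,10):dx=-4,dy=-5->C; (8,9):dx=+2,dy=+7->C; (8,10):dx=+3,dy=-2->D
  (9,10):dx=+1,dy=-9->D
Step 2: C = 24, D = 21, total pairs = 45.
Step 3: tau = (C - D)/(n(n-1)/2) = (24 - 21)/45 = 0.066667.
Step 4: Exact two-sided p-value (enumerate n! = 3628800 permutations of y under H0): p = 0.861801.
Step 5: alpha = 0.1. fail to reject H0.

tau_b = 0.0667 (C=24, D=21), p = 0.861801, fail to reject H0.
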